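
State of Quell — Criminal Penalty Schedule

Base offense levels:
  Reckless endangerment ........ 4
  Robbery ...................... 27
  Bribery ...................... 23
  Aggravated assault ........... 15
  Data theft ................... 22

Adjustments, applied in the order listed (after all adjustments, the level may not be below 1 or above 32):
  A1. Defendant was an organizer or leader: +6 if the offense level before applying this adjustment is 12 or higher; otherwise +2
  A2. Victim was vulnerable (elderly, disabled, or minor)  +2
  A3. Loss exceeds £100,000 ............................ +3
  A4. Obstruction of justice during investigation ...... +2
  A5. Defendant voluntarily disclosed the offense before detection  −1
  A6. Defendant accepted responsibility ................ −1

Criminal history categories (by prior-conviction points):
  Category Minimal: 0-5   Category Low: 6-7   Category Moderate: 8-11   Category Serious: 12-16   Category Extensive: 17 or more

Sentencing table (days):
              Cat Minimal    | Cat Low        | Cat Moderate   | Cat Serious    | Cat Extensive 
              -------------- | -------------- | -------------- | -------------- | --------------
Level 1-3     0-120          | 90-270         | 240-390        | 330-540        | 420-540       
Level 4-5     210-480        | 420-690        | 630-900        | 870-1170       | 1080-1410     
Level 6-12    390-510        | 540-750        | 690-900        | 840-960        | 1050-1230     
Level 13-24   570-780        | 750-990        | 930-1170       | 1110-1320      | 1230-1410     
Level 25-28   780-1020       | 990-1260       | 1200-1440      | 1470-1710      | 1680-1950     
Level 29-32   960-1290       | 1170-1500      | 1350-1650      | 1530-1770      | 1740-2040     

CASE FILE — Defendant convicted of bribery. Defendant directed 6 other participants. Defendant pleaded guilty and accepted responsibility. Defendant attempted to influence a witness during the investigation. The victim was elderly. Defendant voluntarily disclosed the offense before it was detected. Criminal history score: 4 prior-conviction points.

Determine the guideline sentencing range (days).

Base offense level for bribery: 23.
A1 applies (level before this adjustment is 23 ≥ 12, so +6): 23 + 6 = 29.
A2 applies: 29 + 2 = 31.
A3 does not apply.
A4 applies: 31 + 2 = 33.
A5 applies: 33 − 1 = 32.
A6 applies: 32 − 1 = 31.
Final offense level: 31.
Criminal history: 4 prior points → Category Minimal (0-5).
Level 31 falls in the 29-32 band.
Grid: Level 29-32 × Category Minimal = 960-1290 days.

960-1290 days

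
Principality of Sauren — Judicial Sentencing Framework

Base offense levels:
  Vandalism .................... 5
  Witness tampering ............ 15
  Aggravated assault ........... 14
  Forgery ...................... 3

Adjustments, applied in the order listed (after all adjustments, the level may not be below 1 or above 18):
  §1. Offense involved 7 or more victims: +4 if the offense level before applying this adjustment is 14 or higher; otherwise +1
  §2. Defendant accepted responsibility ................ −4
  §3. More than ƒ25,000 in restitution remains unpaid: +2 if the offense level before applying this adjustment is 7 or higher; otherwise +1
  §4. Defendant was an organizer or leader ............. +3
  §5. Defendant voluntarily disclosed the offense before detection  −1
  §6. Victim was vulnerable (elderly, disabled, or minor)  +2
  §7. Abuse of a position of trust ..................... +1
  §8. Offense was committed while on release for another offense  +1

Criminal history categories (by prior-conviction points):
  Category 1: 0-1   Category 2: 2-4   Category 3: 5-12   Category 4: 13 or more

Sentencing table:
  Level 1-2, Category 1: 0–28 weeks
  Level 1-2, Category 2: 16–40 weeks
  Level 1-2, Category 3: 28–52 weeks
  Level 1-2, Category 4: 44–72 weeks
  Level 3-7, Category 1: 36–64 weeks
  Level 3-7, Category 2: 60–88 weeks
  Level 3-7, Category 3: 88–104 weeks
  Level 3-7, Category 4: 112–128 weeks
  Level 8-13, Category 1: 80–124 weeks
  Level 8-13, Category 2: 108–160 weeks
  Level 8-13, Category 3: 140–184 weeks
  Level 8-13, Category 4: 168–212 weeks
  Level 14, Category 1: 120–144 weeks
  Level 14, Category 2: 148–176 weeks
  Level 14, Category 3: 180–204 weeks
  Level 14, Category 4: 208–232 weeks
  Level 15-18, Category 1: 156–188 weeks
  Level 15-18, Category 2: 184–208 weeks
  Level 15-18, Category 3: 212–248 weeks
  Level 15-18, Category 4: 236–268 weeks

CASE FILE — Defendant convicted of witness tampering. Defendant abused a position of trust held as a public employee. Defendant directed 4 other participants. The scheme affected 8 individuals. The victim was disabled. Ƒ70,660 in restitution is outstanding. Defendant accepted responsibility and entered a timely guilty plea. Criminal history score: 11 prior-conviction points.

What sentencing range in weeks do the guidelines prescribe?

212-248 weeks

Base offense level for witness tampering: 15.
§1 applies (level before this adjustment is 15 ≥ 14, so +4): 15 + 4 = 19.
§2 applies: 19 − 4 = 15.
§3 applies (level before this adjustment is 15 ≥ 7, so +2): 15 + 2 = 17.
§4 applies: 17 + 3 = 20.
§5 does not apply.
§6 applies: 20 + 2 = 22.
§7 applies: 22 + 1 = 23.
§8 does not apply.
Level 23 exceeds the maximum of 18; capped at 18.
Final offense level: 18.
Criminal history: 11 prior points → Category 3 (5-12).
Level 18 falls in the 15-18 band.
Grid: Level 15-18 × Category 3 = 212-248 weeks.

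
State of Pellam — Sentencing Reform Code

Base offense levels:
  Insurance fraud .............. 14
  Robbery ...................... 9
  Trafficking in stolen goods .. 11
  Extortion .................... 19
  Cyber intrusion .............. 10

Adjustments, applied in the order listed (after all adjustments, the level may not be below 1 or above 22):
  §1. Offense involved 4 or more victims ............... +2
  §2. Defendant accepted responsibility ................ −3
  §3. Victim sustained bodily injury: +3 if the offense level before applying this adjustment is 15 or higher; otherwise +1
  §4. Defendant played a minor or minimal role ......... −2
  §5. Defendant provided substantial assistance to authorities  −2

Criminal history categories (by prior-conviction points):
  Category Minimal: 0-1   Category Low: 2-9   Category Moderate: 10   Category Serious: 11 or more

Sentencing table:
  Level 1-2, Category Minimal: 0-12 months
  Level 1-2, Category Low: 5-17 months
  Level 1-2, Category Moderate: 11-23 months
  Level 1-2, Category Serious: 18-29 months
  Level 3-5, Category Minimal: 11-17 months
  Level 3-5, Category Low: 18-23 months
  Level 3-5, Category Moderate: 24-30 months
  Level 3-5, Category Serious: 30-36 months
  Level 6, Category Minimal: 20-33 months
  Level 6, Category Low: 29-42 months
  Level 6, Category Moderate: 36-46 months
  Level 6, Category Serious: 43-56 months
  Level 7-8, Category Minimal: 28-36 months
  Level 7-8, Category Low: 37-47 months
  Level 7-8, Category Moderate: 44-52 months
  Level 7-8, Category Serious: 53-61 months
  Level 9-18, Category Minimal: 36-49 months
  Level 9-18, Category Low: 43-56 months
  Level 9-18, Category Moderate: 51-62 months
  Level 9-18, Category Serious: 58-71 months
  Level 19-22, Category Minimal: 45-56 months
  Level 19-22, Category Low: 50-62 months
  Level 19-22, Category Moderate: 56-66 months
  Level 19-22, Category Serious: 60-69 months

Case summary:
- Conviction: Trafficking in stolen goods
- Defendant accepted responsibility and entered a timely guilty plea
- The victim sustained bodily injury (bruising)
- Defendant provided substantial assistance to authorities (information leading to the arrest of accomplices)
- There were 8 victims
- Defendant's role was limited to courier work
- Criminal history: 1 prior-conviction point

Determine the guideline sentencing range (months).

28-36 months

Base offense level for trafficking in stolen goods: 11.
§1 applies: 11 + 2 = 13.
§2 applies: 13 − 3 = 10.
§3 applies (level before this adjustment is 10 < 15, so +1): 10 + 1 = 11.
§4 applies: 11 − 2 = 9.
§5 applies: 9 − 2 = 7.
Final offense level: 7.
Criminal history: 1 prior point → Category Minimal (0-1).
Level 7 falls in the 7-8 band.
Grid: Level 7-8 × Category Minimal = 28-36 months.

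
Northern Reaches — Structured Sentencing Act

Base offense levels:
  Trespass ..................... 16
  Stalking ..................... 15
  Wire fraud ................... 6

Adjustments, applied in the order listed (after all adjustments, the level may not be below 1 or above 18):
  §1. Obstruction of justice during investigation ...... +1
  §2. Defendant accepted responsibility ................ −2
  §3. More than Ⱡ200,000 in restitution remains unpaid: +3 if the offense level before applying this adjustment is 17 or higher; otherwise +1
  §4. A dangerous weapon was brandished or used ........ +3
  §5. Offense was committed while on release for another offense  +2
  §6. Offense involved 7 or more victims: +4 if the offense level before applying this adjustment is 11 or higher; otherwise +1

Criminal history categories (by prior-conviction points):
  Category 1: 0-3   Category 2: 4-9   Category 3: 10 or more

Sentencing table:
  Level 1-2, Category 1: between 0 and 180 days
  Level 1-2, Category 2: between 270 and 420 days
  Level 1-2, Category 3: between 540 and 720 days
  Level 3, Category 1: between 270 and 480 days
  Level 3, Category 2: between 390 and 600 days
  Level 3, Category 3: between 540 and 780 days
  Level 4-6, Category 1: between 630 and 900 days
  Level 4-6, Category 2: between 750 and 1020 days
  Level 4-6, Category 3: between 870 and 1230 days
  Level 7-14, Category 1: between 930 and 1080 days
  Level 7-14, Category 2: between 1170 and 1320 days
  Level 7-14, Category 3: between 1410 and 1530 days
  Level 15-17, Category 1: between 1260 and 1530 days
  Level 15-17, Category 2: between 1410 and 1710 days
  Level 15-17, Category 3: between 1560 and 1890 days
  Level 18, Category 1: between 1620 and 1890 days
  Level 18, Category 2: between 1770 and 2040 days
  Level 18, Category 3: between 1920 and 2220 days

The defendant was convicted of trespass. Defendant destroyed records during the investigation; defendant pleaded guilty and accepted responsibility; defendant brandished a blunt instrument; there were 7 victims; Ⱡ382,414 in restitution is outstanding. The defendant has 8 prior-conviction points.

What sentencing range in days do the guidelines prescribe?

Base offense level for trespass: 16.
§1 applies: 16 + 1 = 17.
§2 applies: 17 − 2 = 15.
§3 applies (level before this adjustment is 15 < 17, so +1): 15 + 1 = 16.
§4 applies: 16 + 3 = 19.
§6 applies (level before this adjustment is 19 ≥ 11, so +4): 19 + 4 = 23.
Level 23 exceeds the maximum of 18; capped at 18.
Final offense level: 18.
Criminal history: 8 prior points → Category 2 (4-9).
Level 18 falls in the 18 band.
Grid: Level 18 × Category 2 = 1770-2040 days.

1770-2040 days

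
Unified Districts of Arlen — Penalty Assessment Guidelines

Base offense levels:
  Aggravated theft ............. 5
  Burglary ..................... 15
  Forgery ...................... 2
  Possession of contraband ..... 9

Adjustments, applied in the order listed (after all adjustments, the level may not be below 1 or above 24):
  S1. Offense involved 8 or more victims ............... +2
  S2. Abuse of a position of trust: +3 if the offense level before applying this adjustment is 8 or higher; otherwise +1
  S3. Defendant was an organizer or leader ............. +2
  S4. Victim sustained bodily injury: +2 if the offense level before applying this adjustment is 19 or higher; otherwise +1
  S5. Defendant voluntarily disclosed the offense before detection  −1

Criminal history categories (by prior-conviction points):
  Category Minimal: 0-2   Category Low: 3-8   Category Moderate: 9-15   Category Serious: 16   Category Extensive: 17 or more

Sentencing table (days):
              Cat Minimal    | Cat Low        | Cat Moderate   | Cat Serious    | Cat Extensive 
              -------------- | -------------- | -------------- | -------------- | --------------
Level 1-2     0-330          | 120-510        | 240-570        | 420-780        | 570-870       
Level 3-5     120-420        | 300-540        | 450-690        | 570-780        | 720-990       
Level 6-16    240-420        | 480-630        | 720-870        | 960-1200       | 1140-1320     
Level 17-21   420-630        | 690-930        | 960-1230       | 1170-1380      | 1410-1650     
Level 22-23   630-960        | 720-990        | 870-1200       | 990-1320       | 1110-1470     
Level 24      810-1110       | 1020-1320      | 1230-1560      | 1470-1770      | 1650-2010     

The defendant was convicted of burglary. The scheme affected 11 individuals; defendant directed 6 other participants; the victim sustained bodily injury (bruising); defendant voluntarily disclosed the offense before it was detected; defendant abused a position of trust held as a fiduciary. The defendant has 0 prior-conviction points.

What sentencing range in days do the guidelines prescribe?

630-960 days

Base offense level for burglary: 15.
S1 applies: 15 + 2 = 17.
S2 applies (level before this adjustment is 17 ≥ 8, so +3): 17 + 3 = 20.
S3 applies: 20 + 2 = 22.
S4 applies (level before this adjustment is 22 ≥ 19, so +2): 22 + 2 = 24.
S5 applies: 24 − 1 = 23.
Final offense level: 23.
Criminal history: 0 prior points → Category Minimal (0-2).
Level 23 falls in the 22-23 band.
Grid: Level 22-23 × Category Minimal = 630-960 days.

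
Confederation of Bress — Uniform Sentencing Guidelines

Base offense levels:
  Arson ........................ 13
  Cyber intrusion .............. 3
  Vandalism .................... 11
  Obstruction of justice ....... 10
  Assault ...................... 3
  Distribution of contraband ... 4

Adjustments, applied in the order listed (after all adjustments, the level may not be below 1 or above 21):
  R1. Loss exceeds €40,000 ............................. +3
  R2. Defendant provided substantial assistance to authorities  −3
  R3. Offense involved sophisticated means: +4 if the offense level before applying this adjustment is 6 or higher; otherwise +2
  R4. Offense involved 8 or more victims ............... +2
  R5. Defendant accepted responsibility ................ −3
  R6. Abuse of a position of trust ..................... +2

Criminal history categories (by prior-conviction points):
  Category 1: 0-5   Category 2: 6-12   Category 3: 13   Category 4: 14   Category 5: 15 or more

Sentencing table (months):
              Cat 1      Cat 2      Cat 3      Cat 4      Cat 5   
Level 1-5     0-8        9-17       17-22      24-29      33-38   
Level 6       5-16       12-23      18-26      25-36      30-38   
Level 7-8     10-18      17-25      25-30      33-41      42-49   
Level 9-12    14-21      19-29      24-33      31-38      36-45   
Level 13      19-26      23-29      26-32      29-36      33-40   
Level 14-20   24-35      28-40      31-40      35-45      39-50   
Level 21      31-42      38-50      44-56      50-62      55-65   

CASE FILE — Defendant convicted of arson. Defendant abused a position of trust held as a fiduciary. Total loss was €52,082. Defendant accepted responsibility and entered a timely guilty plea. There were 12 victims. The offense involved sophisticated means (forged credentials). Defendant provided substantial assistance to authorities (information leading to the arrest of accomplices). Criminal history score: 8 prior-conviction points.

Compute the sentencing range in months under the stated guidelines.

28-40 months

Base offense level for arson: 13.
R1 applies: 13 + 3 = 16.
R2 applies: 16 − 3 = 13.
R3 applies (level before this adjustment is 13 ≥ 6, so +4): 13 + 4 = 17.
R4 applies: 17 + 2 = 19.
R5 applies: 19 − 3 = 16.
R6 applies: 16 + 2 = 18.
Final offense level: 18.
Criminal history: 8 prior points → Category 2 (6-12).
Level 18 falls in the 14-20 band.
Grid: Level 14-20 × Category 2 = 28-40 months.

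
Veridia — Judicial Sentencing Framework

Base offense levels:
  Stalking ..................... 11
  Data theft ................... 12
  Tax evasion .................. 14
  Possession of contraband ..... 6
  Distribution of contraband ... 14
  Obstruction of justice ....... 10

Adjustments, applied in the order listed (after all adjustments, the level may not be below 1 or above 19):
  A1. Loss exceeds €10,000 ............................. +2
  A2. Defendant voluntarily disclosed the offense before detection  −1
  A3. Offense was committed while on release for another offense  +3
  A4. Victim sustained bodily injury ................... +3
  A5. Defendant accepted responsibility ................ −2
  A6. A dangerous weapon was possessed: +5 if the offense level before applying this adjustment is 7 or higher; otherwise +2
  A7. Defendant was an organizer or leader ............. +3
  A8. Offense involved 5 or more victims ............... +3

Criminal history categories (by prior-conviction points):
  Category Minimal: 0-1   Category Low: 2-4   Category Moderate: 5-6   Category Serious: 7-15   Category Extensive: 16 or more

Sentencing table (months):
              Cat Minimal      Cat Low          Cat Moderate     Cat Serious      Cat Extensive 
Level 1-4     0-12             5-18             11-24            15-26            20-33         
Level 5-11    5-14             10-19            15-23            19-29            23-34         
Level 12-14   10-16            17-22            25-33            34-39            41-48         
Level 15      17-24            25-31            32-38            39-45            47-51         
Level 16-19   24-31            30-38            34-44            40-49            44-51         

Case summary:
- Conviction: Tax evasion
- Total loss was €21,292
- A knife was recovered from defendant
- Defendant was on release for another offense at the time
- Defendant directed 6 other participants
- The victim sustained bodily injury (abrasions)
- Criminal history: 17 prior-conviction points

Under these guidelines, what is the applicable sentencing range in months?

Base offense level for tax evasion: 14.
A1 applies: 14 + 2 = 16.
A2 does not apply.
A3 applies: 16 + 3 = 19.
A4 applies: 19 + 3 = 22.
A6 applies (level before this adjustment is 22 ≥ 7, so +5): 22 + 5 = 27.
A7 applies: 27 + 3 = 30.
A8 does not apply.
Level 30 exceeds the maximum of 19; capped at 19.
Final offense level: 19.
Criminal history: 17 prior points → Category Extensive (16+).
Level 19 falls in the 16-19 band.
Grid: Level 16-19 × Category Extensive = 44-51 months.

44-51 months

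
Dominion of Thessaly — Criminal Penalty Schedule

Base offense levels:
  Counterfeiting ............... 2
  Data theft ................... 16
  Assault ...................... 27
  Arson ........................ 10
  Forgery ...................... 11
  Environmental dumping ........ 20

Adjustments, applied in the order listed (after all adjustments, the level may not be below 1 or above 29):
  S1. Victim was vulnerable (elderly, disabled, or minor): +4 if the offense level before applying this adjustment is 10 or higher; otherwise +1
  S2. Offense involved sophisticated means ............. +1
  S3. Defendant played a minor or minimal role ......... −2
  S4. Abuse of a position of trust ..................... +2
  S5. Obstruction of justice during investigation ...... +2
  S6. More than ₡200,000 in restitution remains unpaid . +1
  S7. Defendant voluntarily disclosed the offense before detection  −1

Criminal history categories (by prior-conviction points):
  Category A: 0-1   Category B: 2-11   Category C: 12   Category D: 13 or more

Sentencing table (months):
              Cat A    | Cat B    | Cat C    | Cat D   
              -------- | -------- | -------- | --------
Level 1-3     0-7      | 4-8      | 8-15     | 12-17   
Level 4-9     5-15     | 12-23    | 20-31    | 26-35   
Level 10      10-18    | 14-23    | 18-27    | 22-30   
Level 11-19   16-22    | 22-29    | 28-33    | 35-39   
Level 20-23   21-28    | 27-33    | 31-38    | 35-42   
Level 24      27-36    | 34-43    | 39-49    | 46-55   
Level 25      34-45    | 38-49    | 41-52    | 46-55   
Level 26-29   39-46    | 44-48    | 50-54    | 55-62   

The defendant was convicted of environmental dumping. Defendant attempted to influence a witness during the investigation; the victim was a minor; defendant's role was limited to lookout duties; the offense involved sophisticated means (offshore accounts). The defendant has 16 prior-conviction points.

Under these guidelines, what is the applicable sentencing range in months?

46-55 months

Base offense level for environmental dumping: 20.
S1 applies (level before this adjustment is 20 ≥ 10, so +4): 20 + 4 = 24.
S2 applies: 24 + 1 = 25.
S3 applies: 25 − 2 = 23.
S5 applies: 23 + 2 = 25.
S6 does not apply.
Final offense level: 25.
Criminal history: 16 prior points → Category D (13+).
Level 25 falls in the 25 band.
Grid: Level 25 × Category D = 46-55 months.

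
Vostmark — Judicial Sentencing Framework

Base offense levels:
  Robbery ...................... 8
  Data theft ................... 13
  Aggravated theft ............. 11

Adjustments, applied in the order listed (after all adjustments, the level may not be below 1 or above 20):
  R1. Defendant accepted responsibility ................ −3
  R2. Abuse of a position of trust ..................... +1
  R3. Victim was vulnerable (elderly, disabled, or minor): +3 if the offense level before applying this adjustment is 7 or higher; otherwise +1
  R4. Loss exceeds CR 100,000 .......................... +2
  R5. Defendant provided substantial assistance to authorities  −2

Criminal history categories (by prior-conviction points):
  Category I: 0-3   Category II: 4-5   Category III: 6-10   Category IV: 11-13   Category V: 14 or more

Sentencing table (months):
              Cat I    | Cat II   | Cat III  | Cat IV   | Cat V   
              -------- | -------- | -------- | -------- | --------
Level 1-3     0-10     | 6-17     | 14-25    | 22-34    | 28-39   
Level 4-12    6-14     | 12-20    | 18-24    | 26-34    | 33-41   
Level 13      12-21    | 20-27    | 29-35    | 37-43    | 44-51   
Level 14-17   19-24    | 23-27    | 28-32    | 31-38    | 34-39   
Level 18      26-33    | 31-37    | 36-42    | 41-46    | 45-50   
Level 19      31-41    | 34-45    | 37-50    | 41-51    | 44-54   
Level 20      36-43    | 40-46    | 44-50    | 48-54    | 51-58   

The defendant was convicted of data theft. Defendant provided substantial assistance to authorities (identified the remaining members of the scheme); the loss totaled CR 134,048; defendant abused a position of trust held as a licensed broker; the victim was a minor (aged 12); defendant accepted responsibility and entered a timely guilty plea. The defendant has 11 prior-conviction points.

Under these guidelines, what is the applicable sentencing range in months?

Base offense level for data theft: 13.
R1 applies: 13 − 3 = 10.
R2 applies: 10 + 1 = 11.
R3 applies (level before this adjustment is 11 ≥ 7, so +3): 11 + 3 = 14.
R4 applies: 14 + 2 = 16.
R5 applies: 16 − 2 = 14.
Final offense level: 14.
Criminal history: 11 prior points → Category IV (11-13).
Level 14 falls in the 14-17 band.
Grid: Level 14-17 × Category IV = 31-38 months.

31-38 months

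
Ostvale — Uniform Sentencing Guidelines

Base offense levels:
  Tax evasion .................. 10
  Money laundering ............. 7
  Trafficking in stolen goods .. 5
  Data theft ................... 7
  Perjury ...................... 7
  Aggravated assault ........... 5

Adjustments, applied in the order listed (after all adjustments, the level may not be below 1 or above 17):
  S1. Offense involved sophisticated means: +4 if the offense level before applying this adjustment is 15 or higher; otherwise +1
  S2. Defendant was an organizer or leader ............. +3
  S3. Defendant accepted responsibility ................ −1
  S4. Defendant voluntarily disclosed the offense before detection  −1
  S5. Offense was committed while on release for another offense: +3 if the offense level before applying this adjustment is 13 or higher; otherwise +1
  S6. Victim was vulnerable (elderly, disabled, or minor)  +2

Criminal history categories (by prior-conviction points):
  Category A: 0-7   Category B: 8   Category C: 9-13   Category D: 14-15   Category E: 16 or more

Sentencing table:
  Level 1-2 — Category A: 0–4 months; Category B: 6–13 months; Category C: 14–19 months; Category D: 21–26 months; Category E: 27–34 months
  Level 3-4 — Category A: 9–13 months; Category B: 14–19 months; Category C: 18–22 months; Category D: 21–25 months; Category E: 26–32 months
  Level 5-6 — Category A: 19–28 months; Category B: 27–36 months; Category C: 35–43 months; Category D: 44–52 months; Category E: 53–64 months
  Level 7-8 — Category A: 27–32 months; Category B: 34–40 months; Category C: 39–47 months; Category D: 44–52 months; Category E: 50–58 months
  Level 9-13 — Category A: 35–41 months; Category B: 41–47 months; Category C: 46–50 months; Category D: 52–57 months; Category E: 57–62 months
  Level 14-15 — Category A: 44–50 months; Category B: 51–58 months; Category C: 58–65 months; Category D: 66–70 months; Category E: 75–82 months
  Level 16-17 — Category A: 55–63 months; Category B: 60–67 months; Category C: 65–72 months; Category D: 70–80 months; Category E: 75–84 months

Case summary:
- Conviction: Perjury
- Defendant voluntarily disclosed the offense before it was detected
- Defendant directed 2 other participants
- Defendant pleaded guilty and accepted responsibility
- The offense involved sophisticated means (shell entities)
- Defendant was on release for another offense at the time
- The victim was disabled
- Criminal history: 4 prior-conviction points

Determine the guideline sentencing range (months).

35-41 months

Base offense level for perjury: 7.
S1 applies (level before this adjustment is 7 < 15, so +1): 7 + 1 = 8.
S2 applies: 8 + 3 = 11.
S3 applies: 11 − 1 = 10.
S4 applies: 10 − 1 = 9.
S5 applies (level before this adjustment is 9 < 13, so +1): 9 + 1 = 10.
S6 applies: 10 + 2 = 12.
Final offense level: 12.
Criminal history: 4 prior points → Category A (0-7).
Level 12 falls in the 9-13 band.
Grid: Level 9-13 × Category A = 35-41 months.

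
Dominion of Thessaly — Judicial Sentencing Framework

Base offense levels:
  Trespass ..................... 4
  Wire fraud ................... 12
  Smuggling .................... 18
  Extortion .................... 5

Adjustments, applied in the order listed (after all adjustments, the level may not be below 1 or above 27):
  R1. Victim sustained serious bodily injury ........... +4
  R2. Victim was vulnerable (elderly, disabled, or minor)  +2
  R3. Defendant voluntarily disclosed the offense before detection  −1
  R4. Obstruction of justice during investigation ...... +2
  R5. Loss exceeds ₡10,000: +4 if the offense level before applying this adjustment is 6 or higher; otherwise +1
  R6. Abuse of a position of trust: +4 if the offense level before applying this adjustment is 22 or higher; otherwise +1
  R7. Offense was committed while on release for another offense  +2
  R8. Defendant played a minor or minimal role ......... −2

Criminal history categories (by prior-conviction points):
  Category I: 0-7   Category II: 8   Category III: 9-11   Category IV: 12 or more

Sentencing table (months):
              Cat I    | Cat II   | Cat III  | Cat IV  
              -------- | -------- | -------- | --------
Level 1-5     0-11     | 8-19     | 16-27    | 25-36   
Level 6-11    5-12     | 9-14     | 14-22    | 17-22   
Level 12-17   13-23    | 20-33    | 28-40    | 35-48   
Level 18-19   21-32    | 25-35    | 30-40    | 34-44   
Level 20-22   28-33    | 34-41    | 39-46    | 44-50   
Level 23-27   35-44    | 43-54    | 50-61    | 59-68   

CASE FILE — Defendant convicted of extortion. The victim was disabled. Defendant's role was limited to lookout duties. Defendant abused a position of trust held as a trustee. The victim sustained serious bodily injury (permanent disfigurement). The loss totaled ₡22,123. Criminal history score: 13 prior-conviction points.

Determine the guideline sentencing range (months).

Base offense level for extortion: 5.
R1 applies: 5 + 4 = 9.
R2 applies: 9 + 2 = 11.
R3 does not apply.
R5 applies (level before this adjustment is 11 ≥ 6, so +4): 11 + 4 = 15.
R6 applies (level before this adjustment is 15 < 22, so +1): 15 + 1 = 16.
R7 does not apply.
R8 applies: 16 − 2 = 14.
Final offense level: 14.
Criminal history: 13 prior points → Category IV (12+).
Level 14 falls in the 12-17 band.
Grid: Level 12-17 × Category IV = 35-48 months.

35-48 months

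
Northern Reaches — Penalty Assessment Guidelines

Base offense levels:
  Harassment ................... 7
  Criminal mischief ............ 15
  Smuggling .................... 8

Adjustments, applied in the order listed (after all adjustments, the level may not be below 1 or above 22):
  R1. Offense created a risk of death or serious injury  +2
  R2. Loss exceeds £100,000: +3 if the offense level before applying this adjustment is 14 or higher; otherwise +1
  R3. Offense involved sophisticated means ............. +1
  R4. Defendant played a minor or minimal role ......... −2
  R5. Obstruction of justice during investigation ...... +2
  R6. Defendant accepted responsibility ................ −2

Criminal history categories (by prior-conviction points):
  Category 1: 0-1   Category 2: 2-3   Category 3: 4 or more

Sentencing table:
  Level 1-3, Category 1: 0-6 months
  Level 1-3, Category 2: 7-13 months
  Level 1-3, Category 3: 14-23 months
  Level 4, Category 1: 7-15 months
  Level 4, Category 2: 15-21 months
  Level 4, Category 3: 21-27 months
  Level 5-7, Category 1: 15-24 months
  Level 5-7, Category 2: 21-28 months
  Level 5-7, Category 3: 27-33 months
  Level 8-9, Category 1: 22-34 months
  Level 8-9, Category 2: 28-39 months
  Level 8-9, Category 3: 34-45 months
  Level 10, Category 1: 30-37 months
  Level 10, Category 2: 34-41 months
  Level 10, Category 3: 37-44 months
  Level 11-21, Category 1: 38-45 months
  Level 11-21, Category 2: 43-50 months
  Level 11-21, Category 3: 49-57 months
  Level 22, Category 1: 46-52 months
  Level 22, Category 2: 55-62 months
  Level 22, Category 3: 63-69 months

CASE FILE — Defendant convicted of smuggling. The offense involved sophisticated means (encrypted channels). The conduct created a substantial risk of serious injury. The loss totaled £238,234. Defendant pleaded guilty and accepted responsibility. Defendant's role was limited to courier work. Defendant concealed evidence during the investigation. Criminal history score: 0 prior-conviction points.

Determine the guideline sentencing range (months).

Base offense level for smuggling: 8.
R1 applies: 8 + 2 = 10.
R2 applies (level before this adjustment is 10 < 14, so +1): 10 + 1 = 11.
R3 applies: 11 + 1 = 12.
R4 applies: 12 − 2 = 10.
R5 applies: 10 + 2 = 12.
R6 applies: 12 − 2 = 10.
Final offense level: 10.
Criminal history: 0 prior points → Category 1 (0-1).
Level 10 falls in the 10 band.
Grid: Level 10 × Category 1 = 30-37 months.

30-37 months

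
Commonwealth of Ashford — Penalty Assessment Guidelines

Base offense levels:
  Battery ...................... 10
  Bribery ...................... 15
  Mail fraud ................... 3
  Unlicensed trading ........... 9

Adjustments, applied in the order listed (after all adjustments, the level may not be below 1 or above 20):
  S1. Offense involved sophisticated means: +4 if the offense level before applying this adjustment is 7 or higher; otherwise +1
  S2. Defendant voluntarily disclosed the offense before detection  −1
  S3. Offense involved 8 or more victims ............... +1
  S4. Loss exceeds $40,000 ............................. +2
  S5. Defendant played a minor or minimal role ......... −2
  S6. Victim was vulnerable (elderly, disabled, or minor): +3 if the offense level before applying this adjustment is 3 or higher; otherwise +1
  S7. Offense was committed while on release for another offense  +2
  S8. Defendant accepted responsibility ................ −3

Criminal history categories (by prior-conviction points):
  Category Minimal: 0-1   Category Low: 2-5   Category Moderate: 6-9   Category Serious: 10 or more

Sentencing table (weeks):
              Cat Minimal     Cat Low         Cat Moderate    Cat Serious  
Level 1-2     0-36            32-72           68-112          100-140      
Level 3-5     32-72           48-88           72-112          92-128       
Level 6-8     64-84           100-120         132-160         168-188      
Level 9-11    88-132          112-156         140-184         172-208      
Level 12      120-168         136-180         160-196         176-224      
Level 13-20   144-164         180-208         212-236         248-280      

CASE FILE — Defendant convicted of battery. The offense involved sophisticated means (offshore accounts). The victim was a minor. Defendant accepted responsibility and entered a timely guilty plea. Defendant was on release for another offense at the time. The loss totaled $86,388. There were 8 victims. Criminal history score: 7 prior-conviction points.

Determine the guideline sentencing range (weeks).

212-236 weeks

Base offense level for battery: 10.
S1 applies (level before this adjustment is 10 ≥ 7, so +4): 10 + 4 = 14.
S3 applies: 14 + 1 = 15.
S4 applies: 15 + 2 = 17.
S6 applies (level before this adjustment is 17 ≥ 3, so +3): 17 + 3 = 20.
S7 applies: 20 + 2 = 22.
S8 applies: 22 − 3 = 19.
Final offense level: 19.
Criminal history: 7 prior points → Category Moderate (6-9).
Level 19 falls in the 13-20 band.
Grid: Level 13-20 × Category Moderate = 212-236 weeks.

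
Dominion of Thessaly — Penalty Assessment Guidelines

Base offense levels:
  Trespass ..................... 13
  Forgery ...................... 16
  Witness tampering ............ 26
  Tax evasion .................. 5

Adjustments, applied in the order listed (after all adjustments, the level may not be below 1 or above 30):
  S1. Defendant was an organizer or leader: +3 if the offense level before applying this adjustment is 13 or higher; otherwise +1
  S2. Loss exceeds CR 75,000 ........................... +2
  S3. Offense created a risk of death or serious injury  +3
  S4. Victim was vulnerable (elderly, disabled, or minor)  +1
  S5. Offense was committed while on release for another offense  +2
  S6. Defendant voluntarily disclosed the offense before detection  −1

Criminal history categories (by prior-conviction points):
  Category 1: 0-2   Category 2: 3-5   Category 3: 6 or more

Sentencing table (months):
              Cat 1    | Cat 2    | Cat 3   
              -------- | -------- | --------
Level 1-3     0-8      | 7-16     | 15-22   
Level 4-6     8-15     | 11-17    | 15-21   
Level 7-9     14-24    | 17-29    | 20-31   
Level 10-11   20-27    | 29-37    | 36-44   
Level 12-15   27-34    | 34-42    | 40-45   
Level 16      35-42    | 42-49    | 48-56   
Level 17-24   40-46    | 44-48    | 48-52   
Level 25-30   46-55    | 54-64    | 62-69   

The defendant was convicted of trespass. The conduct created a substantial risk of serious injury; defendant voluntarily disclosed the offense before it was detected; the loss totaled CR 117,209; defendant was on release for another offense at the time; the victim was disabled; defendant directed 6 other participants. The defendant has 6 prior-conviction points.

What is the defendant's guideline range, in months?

48-52 months

Base offense level for trespass: 13.
S1 applies (level before this adjustment is 13 ≥ 13, so +3): 13 + 3 = 16.
S2 applies: 16 + 2 = 18.
S3 applies: 18 + 3 = 21.
S4 applies: 21 + 1 = 22.
S5 applies: 22 + 2 = 24.
S6 applies: 24 − 1 = 23.
Final offense level: 23.
Criminal history: 6 prior points → Category 3 (6+).
Level 23 falls in the 17-24 band.
Grid: Level 17-24 × Category 3 = 48-52 months.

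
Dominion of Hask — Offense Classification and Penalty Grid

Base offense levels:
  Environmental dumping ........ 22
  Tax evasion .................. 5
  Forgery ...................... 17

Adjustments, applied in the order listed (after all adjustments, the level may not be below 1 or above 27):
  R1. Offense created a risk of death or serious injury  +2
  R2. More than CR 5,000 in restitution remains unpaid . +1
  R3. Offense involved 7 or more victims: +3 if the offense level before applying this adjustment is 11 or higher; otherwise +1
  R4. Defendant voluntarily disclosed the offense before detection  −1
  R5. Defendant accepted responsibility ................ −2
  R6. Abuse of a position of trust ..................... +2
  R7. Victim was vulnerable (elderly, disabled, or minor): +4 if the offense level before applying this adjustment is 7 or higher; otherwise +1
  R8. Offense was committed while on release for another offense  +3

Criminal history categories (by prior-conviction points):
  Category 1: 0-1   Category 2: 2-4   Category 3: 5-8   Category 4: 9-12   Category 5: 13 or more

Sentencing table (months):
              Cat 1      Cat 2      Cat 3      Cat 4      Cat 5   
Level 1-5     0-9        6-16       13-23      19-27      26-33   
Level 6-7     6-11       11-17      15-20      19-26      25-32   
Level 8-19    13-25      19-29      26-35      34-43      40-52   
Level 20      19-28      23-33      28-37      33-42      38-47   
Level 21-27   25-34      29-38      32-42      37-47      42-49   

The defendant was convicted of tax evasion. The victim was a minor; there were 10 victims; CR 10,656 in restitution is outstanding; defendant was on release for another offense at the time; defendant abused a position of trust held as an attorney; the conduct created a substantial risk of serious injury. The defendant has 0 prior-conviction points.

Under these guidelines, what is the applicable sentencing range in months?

13-25 months

Base offense level for tax evasion: 5.
R1 applies: 5 + 2 = 7.
R2 applies: 7 + 1 = 8.
R3 applies (level before this adjustment is 8 < 11, so +1): 8 + 1 = 9.
R4 does not apply.
R6 applies: 9 + 2 = 11.
R7 applies (level before this adjustment is 11 ≥ 7, so +4): 11 + 4 = 15.
R8 applies: 15 + 3 = 18.
Final offense level: 18.
Criminal history: 0 prior points → Category 1 (0-1).
Level 18 falls in the 8-19 band.
Grid: Level 8-19 × Category 1 = 13-25 months.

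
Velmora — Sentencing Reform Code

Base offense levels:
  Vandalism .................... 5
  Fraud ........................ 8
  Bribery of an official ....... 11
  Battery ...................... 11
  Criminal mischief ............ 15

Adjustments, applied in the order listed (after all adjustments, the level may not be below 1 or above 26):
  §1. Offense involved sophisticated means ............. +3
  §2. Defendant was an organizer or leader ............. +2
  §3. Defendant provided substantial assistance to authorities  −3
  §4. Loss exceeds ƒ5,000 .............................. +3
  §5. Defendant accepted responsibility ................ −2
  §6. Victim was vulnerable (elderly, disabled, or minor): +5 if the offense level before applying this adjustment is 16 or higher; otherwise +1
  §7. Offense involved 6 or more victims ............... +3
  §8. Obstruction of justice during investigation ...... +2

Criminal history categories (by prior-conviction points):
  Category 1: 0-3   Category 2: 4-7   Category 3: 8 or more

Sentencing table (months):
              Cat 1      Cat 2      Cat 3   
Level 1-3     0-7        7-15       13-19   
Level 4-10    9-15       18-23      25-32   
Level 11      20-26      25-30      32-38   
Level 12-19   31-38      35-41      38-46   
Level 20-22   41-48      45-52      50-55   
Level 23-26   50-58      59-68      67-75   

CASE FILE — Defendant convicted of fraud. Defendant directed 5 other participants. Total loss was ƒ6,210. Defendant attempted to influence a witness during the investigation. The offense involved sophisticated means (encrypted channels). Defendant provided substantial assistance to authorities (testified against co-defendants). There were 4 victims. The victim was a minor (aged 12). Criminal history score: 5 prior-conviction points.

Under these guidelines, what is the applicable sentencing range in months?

Base offense level for fraud: 8.
§1 applies: 8 + 3 = 11.
§2 applies: 11 + 2 = 13.
§3 applies: 13 − 3 = 10.
§4 applies: 10 + 3 = 13.
§6 applies (level before this adjustment is 13 < 16, so +1): 13 + 1 = 14.
§7 does not apply.
§8 applies: 14 + 2 = 16.
Final offense level: 16.
Criminal history: 5 prior points → Category 2 (4-7).
Level 16 falls in the 12-19 band.
Grid: Level 12-19 × Category 2 = 35-41 months.

35-41 months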